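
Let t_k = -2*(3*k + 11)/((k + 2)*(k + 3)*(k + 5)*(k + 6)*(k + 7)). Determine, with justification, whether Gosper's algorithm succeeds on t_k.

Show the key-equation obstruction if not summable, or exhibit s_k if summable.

Yes. s_k = k*(-k**2 - 13*k - 52)/(30*(k**3 + 13*k**2 + 52*k + 60)).

Step 1: r(k) = (k + 2)*(k + 5)*(3*k + 14)/((k + 4)*(k + 8)*(3*k + 11)).
A = k + 2, B = k + 8, C = k**2 + 23*k/3 + 44/3.
Key eq: (k + 2)·f(k+1) = (k + 7)·f(k) + (k**2 + 23*k/3 + 44/3).
d = 5 from the (1,1,2) case.
A polynomial solution: f(k) = k*(k + 3)*(k + 4)*(k**2 + 13*k + 52)/180.
So s_k = (B(k−1)f/C)·t_k = (k*(k + 3)*(k + 7)*(k**2 + 13*k + 52)/(60*(3*k + 11)))·t_k = k*(-k**2 - 13*k - 52)/(30*(k**3 + 13*k**2 + 52*k + 60)).
Check: Δs_k = 2*(-3*k - 11)/(k**5 + 23*k**4 + 203*k**3 + 853*k**2 + 1692*k + 1260). ✓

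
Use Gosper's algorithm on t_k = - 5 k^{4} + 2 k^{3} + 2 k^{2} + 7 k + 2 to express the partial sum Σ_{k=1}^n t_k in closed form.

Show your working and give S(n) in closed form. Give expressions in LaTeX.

Compute t_(k+1)/t_k: get (5*k**4 + 18*k**3 + 22*k**2 + 3*k - 8)/(5*k**4 - 2*k**3 - 2*k**2 - 7*k - 2).
Gosper form: A/B · C(k+1)/C(k) with A=1, B=1, C=k**4 - 2*k**3/5 - 2*k**2/5 - 7*k/5 - 2/5.
Solve (1)·f(k+1) − (1)·f(k) = k**4 - 2*k**3/5 - 2*k**2/5 - 7*k/5 - 2/5.
d = 5 from the (0,0,4) case.
Match coefficients ⇒ f(k) = k*(k**2 + 1)*(k**2 - 3*k + 1)/5.
R(k) = B(k−1)·f(k)/C(k) = k*(k**2 + 1)*(k**2 - 3*k + 1)/(5*k**4 - 2*k**3 - 2*k**2 - 7*k - 2); s_k = R·t_k = k*(-k**4 + 3*k**3 - 2*k**2 + 3*k - 1).
Verify: -5*k**4 + 2*k**3 + 2*k**2 + 7*k + 2 matches t_k.
Evaluate: s_(n+1) = -n**5 - 2*n**4 + 5*n**2 + 6*n + 2; subtract s_(1) = 2 ⇒ S(n) = n*(-n**4 - 2*n**3 + 5*n + 6).

S(n) = n \left(- n^{4} - 2 n^{3} + 5 n + 6\right)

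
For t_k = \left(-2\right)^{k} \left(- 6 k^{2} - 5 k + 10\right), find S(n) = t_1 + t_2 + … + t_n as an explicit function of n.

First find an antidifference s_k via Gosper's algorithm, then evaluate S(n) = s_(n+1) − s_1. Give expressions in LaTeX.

S(n) = - 4 \left(-2\right)^{n} n^{2} - 6 \left(-2\right)^{n} n + 6 \left(-2\right)^{n} - 6

r(k) = 2*(-5*k - 6*(k + 1)**2 + 5)/(6*k**2 + 5*k - 10) after simplifying.
A = -2, B = 1, C = k**2 + 5*k/6 - 5/3.
Key eq: (-2)·f(k+1) = (1)·f(k) + (k**2 + 5*k/6 - 5/3).
From deg A=0, deg B=0, deg C=2: d=2.
Solve for f: f(k) = -(2*k**2 - k - 4)/6 (degree 2 ≤ 2).
Certificate R = B(k−1)f/C = -(2*k**2 - k - 4)/(6*k**2 + 5*k - 10) gives s_k = (-2)**k*(2*k**2 - k - 4).
Check: Δs_k = (-2)**k*(-6*k**2 - 5*k + 10). ✓
Evaluate: s_(n+1) = (-2)**(n + 1)*(2*n**2 + 3*n - 3); subtract s_(1) = 6 ⇒ S(n) = -4*(-2)**n*n**2 - 6*(-2)**n*n + 6*(-2)**n - 6.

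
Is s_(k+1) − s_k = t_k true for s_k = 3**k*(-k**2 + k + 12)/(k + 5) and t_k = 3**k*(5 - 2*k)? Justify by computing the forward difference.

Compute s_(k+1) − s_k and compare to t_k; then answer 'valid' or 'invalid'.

Invalid: residual 3**k*(4*k**2 + 8*k - 42)/(k**2 + 11*k + 30) ≠ 0.

s_(k+1) = 3**(k + 1)*(-k**2 - k + 12)/(k + 6)
s_(k+1) − s_k = 3**k*(-2*k**3 - 13*k**2 + 3*k + 108)/(k**2 + 11*k + 30)
(s_(k+1) − s_k) − t_k = 3**k*(4*k**2 + 8*k - 42)/(k**2 + 11*k + 30)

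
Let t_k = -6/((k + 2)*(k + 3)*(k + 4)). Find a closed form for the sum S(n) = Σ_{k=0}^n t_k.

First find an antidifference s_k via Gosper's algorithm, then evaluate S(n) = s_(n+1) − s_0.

Step 1: r(k) = (k + 2)/(k + 5).
So A=k + 2 and B=k + 5, with C=1.
Set up (k + 2)·f(k+1) − (k + 4)·f(k) − (1) = 0.
d = 2 from the (1,1,0) case.
A polynomial solution: f(k) = k*(k + 5)/12.
So s_k = (B(k−1)f/C)·t_k = (k*(k + 4)*(k + 5)/12)·t_k = k*(-k - 5)/(2*(k + 2)*(k + 3)).
Check: Δs_k = -6/(k**3 + 9*k**2 + 26*k + 24). ✓
Telescope: S(n) = s_(n+1) − s_(0) = (-n**2 - 7*n - 6)/(2*(n**2 + 7*n + 12)) − (0) = (-n**2 - 7*n - 6)/(2*(n**2 + 7*n + 12)).

S(n) = (-n**2 - 7*n - 6)/(2*(n**2 + 7*n + 12))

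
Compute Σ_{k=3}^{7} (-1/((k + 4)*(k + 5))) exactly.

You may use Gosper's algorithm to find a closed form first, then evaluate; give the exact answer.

Σ = -5/84

Ratio r(k) = (k + 4)/(k + 6).
So A=k + 4 and B=k + 6, with C=1.
Key eq: (k + 4)·f(k+1) = (k + 5)·f(k) + (1).
d = 1 from the (1,1,0) case.
Solve for f: f(k) = k/4 (degree 1 ≤ 1).
Get s_k = R·t_k = -k/(4*k + 16) with R(k) = B(k−1)f(k)/C(k) = k*(k + 5)/4.
Check: Δs_k = -1/(k**2 + 9*k + 20). ✓
Σ_(k=3)^(7) t_k = s_(8) − s_(3) = -1/6 − (-3/28) = -5/84.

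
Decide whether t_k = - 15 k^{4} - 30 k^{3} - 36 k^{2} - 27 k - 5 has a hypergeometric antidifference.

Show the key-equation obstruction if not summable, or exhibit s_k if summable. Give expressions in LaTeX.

The ratio is (15*k**4 + 90*k**3 + 216*k**2 + 249*k + 113)/(15*k**4 + 30*k**3 + 36*k**2 + 27*k + 5).
Gosper form: A/B · C(k+1)/C(k) with A=1, B=1, C=k**4 + 2*k**3 + 12*k**2/5 + 9*k/5 + 1/3.
Key eq: (1)·f(k+1) = (1)·f(k) + (k**4 + 2*k**3 + 12*k**2/5 + 9*k/5 + 1/3).
From deg A=0, deg B=0, deg C=4: d=5.
Solving with deg f ≤ 5: f(k) = k*(3*k**4 + 2*k**2 + 3*k - 3)/15.
Get s_k = R·t_k = k*(-3*k**4 - 2*k**2 - 3*k + 3) with R(k) = B(k−1)f(k)/C(k) = k*(3*k**4 + 2*k**2 + 3*k - 3)/(15*k**4 + 30*k**3 + 36*k**2 + 27*k + 5).
Check: Δs_k = -15*k**4 - 30*k**3 - 36*k**2 - 27*k - 5. ✓

Yes. s_k = k \left(- 3 k^{4} - 2 k^{2} - 3 k + 3\right).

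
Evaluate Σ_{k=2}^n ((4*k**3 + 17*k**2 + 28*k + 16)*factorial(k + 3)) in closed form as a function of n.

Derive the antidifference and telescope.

Compute t_(k+1)/t_k: get (4*k**4 + 45*k**3 + 190*k**2 + 361*k + 260)/(4*k**3 + 17*k**2 + 28*k + 16).
So A=k + 4 and B=1, with C=k**3 + 17*k**2/4 + 7*k + 4.
Need (k + 4)·f(k+1) − (1)·f(k) = k**3 + 17*k**2/4 + 7*k + 4.
Degrees (1,0,3) ⇒ d ≤ 2.
Solving with deg f ≤ 2: f(k) = (4*k**2 - 3*k + 4)/4.
Then R = B(k−1)f/C = (4*k**2 - 3*k + 4)/(4*k**3 + 17*k**2 + 28*k + 16), so s_k = R(k)·t_k = (4*k**2 - 3*k + 4)*factorial(k + 3).
s_(k+1) − s_k = (4*k**3 + 17*k**2 + 28*k + 16)*factorial(k + 3) = t_k.
Evaluate: s_(n+1) = (4*n**2 + 5*n + 5)*factorial(n + 4); subtract s_(2) = 1680 ⇒ S(n) = 4*n**2*factorial(n + 4) + 5*n*factorial(n + 4) + 5*factorial(n + 4) - 1680.

S(n) = 4*n**2*factorial(n + 4) + 5*n*factorial(n + 4) + 5*factorial(n + 4) - 1680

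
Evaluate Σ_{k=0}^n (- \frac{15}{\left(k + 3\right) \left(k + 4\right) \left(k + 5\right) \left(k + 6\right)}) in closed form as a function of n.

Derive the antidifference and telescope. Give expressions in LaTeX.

S(n) = \frac{- n^{3} - 15 n^{2} - 74 n - 60}{12 \left(n^{3} + 15 n^{2} + 74 n + 120\right)}

Compute t_(k+1)/t_k: get (k + 3)/(k + 7).
Factor: A=k + 3; B=k + 7; C=1.
Set up (k + 3)·f(k+1) − (k + 6)·f(k) − (1) = 0.
Degrees (1,1,0) ⇒ d ≤ 3.
A polynomial solution: f(k) = k*(k**2 + 12*k + 47)/180.
R(k) = B(k−1)·f(k)/C(k) = k*(k + 6)*(k**2 + 12*k + 47)/180; s_k = R·t_k = k*(-k**2 - 12*k - 47)/(12*(k + 3)*(k + 4)*(k + 5)).
Δs = -15/(k**4 + 18*k**3 + 119*k**2 + 342*k + 360), as required.
Telescope: S(n) = s_(n+1) − s_(0) = (-n**3 - 15*n**2 - 74*n - 60)/(12*(n**3 + 15*n**2 + 74*n + 120)) − (0) = (-n**3 - 15*n**2 - 74*n - 60)/(12*(n**3 + 15*n**2 + 74*n + 120)).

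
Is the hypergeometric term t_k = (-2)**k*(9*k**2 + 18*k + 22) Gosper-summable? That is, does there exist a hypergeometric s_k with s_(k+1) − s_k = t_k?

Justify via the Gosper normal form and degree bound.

Yes. s_k = (-2)**k*(-3*k**2 - 2*k - 4).

t_(k+1)/t_k = 2*(-9*k**2 - 36*k - 49)/(9*k**2 + 18*k + 22).
Factor: A=-2; B=1; C=k**2 + 2*k + 22/9.
Key eq: (-2)·f(k+1) = (1)·f(k) + (k**2 + 2*k + 22/9).
d = 2 from the (0,0,2) case.
Solve for f: f(k) = -(3*k**2 + 2*k + 4)/9 (degree 2 ≤ 2).
Get s_k = R·t_k = (-2)**k*(-3*k**2 - 2*k - 4) with R(k) = B(k−1)f(k)/C(k) = -(3*k**2 + 2*k + 4)/(9*k**2 + 18*k + 22).
Δs = (-2)**k*(9*k**2 + 18*k + 22), as required.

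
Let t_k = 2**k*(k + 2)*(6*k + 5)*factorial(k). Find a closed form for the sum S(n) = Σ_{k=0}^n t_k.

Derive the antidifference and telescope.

S(n) = 6*2**n*n**2*factorial(n) + 20*2**n*n*factorial(n) + 14*2**n*factorial(n) - 4

Step 1: r(k) = 2*(k + 1)*(k + 3)*(6*k + 11)/((k + 2)*(6*k + 5)).
Factor: A=2*k + 2; B=1; C=k**2 + 17*k/6 + 5/3.
Key eq: (2*k + 2)·f(k+1) = (1)·f(k) + (k**2 + 17*k/6 + 5/3).
deg f ≤ 1 (via 1,0,2).
Solving with deg f ≤ 1: f(k) = (3*k + 4)/6.
Certificate R = B(k−1)f/C = (3*k + 4)/((k + 2)*(6*k + 5)) gives s_k = 2**k*(3*k + 4)*factorial(k).
Δs = 2**k*(k + 2)*(6*k + 5)*factorial(k), as required.
Telescope: S(n) = s_(n+1) − s_(0) = 2**(n + 1)*(3*n + 7)*factorial(n + 1) − (4) = 6*2**n*n**2*factorial(n) + 20*2**n*n*factorial(n) + 14*2**n*factorial(n) - 4.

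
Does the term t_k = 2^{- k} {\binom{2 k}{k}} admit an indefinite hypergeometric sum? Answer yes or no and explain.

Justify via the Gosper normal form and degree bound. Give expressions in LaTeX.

No — t_k has no hypergeometric antidifference.

r(k) = (2*k + 1)/(k + 1) after simplifying.
Gosper form: A/B · C(k+1)/C(k) with A=2*k + 1, B=k + 1, C=1.
Solve (2*k + 1)·f(k+1) − (k)·f(k) = 1.
deg f ≤ -1 (via 1,1,0).
deg f ≤ -1 is impossible — no certificate.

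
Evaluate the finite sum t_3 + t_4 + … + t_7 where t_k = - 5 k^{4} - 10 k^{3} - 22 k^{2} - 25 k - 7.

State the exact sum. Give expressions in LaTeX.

Σ = -34675

Step 1: r(k) = (5*k**4 + 30*k**3 + 82*k**2 + 119*k + 69)/(5*k**4 + 10*k**3 + 22*k**2 + 25*k + 7).
A = 1, B = 1, C = k**4 + 2*k**3 + 22*k**2/5 + 5*k + 7/5.
Key eq: (1)·f(k+1) = (1)·f(k) + (k**4 + 2*k**3 + 22*k**2/5 + 5*k + 7/5).
deg f ≤ 5 (via 0,0,4).
Match coefficients ⇒ f(k) = k*(k**4 + 4*k**2 + 4*k - 2)/5.
So s_k = (B(k−1)f/C)·t_k = (k*(k**4 + 4*k**2 + 4*k - 2)/(5*k**4 + 10*k**3 + 22*k**2 + 25*k + 7))·t_k = k*(-k**4 - 4*k**2 - 4*k + 2).
Δs = -5*k**4 - 10*k**3 - 22*k**2 - 25*k - 7, as required.
Σ_(k=3)^(7) t_k = s_(8) − s_(3) = -35056 − (-381) = -34675.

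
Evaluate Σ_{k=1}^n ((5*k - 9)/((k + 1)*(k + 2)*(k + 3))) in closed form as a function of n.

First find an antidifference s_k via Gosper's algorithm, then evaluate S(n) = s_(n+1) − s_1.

S(n) = n*(n - 5)/(2*(n**2 + 5*n + 6))

Step 1: r(k) = (k + 1)*(5*k - 4)/((k + 4)*(5*k - 9)).
Take A(k)=k + 1, B(k)=k + 4, C(k)=k - 9/5.
Solve (k + 1)·f(k+1) − (k + 3)·f(k) = k - 9/5.
From deg A=1, deg B=1, deg C=1: d=2.
Match coefficients ⇒ f(k) = -k*(k + 8)/5.
Certificate R = B(k−1)f/C = -k*(k + 3)*(k + 8)/(5*k - 9) gives s_k = k*(-k - 8)/((k + 1)*(k + 2)).
Verify: (5*k - 9)/(k**3 + 6*k**2 + 11*k + 6) matches t_k.
Σ_(k=1)^n t_k = s_(n+1) − s_(1) = ((-n**2 - 10*n - 9)/(n**2 + 5*n + 6)) − (-3/2), i.e. n*(n - 5)/(2*(n**2 + 5*n + 6)).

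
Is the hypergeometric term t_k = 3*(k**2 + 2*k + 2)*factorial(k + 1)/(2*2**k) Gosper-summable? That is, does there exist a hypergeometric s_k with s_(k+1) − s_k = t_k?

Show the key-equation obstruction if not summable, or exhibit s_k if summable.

Yes. s_k = 3*(k + 1)*factorial(k + 1)/2**k.

Compute t_(k+1)/t_k: get (k + 2)*(2*k + (k + 1)**2 + 4)/(2*(k**2 + 2*k + 2)).
Take A(k)=k/2 + 1, B(k)=1, C(k)=k**2 + 2*k + 2.
Set up (k/2 + 1)·f(k+1) − (1)·f(k) − (k**2 + 2*k + 2) = 0.
d = 1 from the (1,0,2) case.
A polynomial solution: f(k) = 2*(k + 1).
R(k) = B(k−1)·f(k)/C(k) = 2*(k + 1)/(k**2 + 2*k + 2); s_k = R·t_k = 3*(k + 1)*factorial(k + 1)/2**k.
Check: Δs_k = 3*(k**2 + 2*k + 2)*factorial(k + 1)/(2*2**k). ✓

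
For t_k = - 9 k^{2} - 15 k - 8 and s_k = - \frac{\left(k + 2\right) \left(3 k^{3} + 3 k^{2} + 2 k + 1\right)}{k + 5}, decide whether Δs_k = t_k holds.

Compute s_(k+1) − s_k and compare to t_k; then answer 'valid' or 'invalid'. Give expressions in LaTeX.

Invalid: residual \frac{9 \left(2 k^{3} + 19 k^{2} + 27 k + 13\right)}{k^{2} + 11 k + 30} ≠ 0.

s_(k+1) = (-3*k**4 - 21*k**3 - 53*k**2 - 60*k - 27)/(k + 6)
s_(k+1) − s_k = (-9*k**4 - 96*k**3 - 272*k**2 - 295*k - 123)/(k**2 + 11*k + 30)
(s_(k+1) − s_k) − t_k = 9*(2*k**3 + 19*k**2 + 27*k + 13)/(k**2 + 11*k + 30)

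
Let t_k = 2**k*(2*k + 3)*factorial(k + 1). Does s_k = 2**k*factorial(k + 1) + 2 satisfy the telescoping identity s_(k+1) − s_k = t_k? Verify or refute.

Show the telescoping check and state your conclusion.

s_(k+1) = 2**(k + 1)*factorial(k + 2) + 2
s_(k+1) − s_k = 2**k*(2*k + 3)*factorial(k + 1)
(s_(k+1) − s_k) − t_k = 0

valid (s_(k+1) − s_k reduces to t_k)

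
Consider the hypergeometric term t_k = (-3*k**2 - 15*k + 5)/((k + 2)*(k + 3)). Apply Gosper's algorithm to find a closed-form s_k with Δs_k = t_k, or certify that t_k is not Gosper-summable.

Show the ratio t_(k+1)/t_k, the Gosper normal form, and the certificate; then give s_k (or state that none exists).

Step 1: r(k) = (k + 2)*(15*k + 3*(k + 1)**2 + 10)/((k + 4)*(3*k**2 + 15*k - 5)).
Take A(k)=k + 2, B(k)=k + 4, C(k)=k**2 + 5*k - 5/3.
Key eq: (k + 2)·f(k+1) = (k + 3)·f(k) + (k**2 + 5*k - 5/3).
d = 2 from the (1,1,2) case.
Solve for f: f(k) = k*(6*k - 11)/6 (degree 2 ≤ 2).
Get s_k = R·t_k = k*(11 - 6*k)/(2*(k + 2)) with R(k) = B(k−1)f(k)/C(k) = k*(k + 3)*(6*k - 11)/(2*(3*k**2 + 15*k - 5)).
Δs = (-3*k**2 - 15*k + 5)/(k**2 + 5*k + 6), as required.

s_k = k*(11 - 6*k)/(2*(k + 2))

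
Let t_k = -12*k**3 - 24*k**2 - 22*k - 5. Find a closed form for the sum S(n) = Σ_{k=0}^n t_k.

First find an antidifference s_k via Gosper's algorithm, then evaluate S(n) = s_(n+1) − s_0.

r(k) = (12*k**3 + 60*k**2 + 106*k + 63)/(12*k**3 + 24*k**2 + 22*k + 5) after simplifying.
Factor: A=1; B=1; C=k**3 + 2*k**2 + 11*k/6 + 5/12.
Set up (1)·f(k+1) − (1)·f(k) − (k**3 + 2*k**2 + 11*k/6 + 5/12) = 0.
d = 4 from the (0,0,3) case.
Solve for f: f(k) = k*(3*k**3 + 2*k**2 + 2*k - 2)/12 (degree 4 ≤ 4).
Then R = B(k−1)f/C = k*(3*k**3 + 2*k**2 + 2*k - 2)/(12*k**3 + 24*k**2 + 22*k + 5), so s_k = R(k)·t_k = k*(-3*k**3 - 2*k**2 - 2*k + 2).
s_(k+1) − s_k = -12*k**3 - 24*k**2 - 22*k - 5 = t_k.
Telescope: S(n) = s_(n+1) − s_(0) = -3*n**4 - 14*n**3 - 26*n**2 - 20*n - 5 − (0) = -3*n**4 - 14*n**3 - 26*n**2 - 20*n - 5.

S(n) = -3*n**4 - 14*n**3 - 26*n**2 - 20*n - 5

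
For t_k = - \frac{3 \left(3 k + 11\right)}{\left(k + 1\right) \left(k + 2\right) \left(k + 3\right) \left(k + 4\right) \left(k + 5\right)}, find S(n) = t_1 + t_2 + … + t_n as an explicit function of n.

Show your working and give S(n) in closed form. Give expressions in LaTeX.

S(n) = \frac{n \left(- n^{2} - 10 n - 31\right)}{10 \left(n^{3} + 10 n^{2} + 31 n + 30\right)}

t_(k+1)/t_k = (k + 1)*(3*k + 14)/((k + 6)*(3*k + 11)).
Gosper form: A/B · C(k+1)/C(k) with A=k + 1, B=k + 6, C=k + 11/3.
Set up (k + 1)·f(k+1) − (k + 5)·f(k) − (k + 11/3) = 0.
d = 4 from the (1,1,1) case.
Solve for f: f(k) = k*(k + 3)*(k**2 + 7*k + 14)/24 (degree 4 ≤ 4).
Get s_k = R·t_k = 3*k*(-k**2 - 7*k - 14)/(8*(k**3 + 7*k**2 + 14*k + 8)) with R(k) = B(k−1)f(k)/C(k) = k*(k + 3)*(k + 5)*(k**2 + 7*k + 14)/(8*(3*k + 11)).
Δs = 3*(-3*k - 11)/(k**5 + 15*k**4 + 85*k**3 + 225*k**2 + 274*k + 120), as required.
Evaluate: s_(n+1) = 3*(-n**3 - 10*n**2 - 31*n - 22)/(8*(n**3 + 10*n**2 + 31*n + 30)); subtract s_(1) = -11/40 ⇒ S(n) = n*(-n**2 - 10*n - 31)/(10*(n**3 + 10*n**2 + 31*n + 30)).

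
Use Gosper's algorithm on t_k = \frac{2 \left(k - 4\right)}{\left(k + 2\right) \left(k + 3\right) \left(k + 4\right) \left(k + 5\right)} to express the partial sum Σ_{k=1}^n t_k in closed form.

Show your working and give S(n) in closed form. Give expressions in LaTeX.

Step 1: r(k) = (k - 3)*(k + 2)/((k - 4)*(k + 6)).
Normal form (A,B,C) = (k + 2, k + 6, k - 4).
Set up (k + 2)·f(k+1) − (k + 5)·f(k) − (k - 4) = 0.
Bound: deg f ≤ 3.
Solve for f: f(k) = -k*(k**2 + 9*k + 38)/24 (degree 3 ≤ 3).
Then R = B(k−1)f/C = -k*(k + 5)*(k**2 + 9*k + 38)/(24*(k - 4)), so s_k = R(k)·t_k = k*(-k**2 - 9*k - 38)/(12*(k + 2)*(k + 3)*(k + 4)).
Δs = 2*(k - 4)/(k**4 + 14*k**3 + 71*k**2 + 154*k + 120), as required.
Σ_(k=1)^n t_k = s_(n+1) − s_(1) = ((-n**3 - 12*n**2 - 59*n - 48)/(12*(n**3 + 12*n**2 + 47*n + 60))) − (-1/15), i.e. n*(-n**2 - 12*n - 107)/(60*(n**3 + 12*n**2 + 47*n + 60)).

S(n) = \frac{n \left(- n^{2} - 12 n - 107\right)}{60 \left(n^{3} + 12 n^{2} + 47 n + 60\right)}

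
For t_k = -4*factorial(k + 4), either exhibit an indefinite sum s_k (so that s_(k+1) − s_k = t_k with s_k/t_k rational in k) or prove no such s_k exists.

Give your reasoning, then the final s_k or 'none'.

Step 1: r(k) = k + 5.
A = k + 5, B = 1, C = 1.
Key eq: (k + 5)·f(k+1) = (1)·f(k) + (1).
Degrees (1,0,0) ⇒ d ≤ -1.
Bound -1 < 0, so the key equation has no polynomial solution.

not Gosper-summable; s_k does not exist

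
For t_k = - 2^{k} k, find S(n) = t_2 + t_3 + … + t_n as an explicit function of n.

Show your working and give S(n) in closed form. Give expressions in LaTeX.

The ratio is 2 + 2/k.
A = 2, B = 1, C = k.
Solve (2)·f(k+1) − (1)·f(k) = k.
From deg A=0, deg B=0, deg C=1: d=1.
Solve for f: f(k) = k - 2 (degree 1 ≤ 1).
Then R = B(k−1)f/C = (k - 2)/k, so s_k = R(k)·t_k = 2**k*(2 - k).
Δs = -2**k*k, as required.
s_(n+1) = 2**(n + 1)*(1 - n) and s_(2) = 0, so S(n) = 2**(n + 1)*(1 - n).

S(n) = 2^{n + 1} \left(1 - n\right)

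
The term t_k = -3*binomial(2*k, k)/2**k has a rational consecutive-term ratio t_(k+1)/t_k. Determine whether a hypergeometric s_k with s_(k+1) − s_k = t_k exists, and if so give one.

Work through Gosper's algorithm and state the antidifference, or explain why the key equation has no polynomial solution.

none — t_k is not Gosper-summable

Ratio r(k) = (2*k + 1)/(k + 1).
So A=2*k + 1 and B=k + 1, with C=1.
Set up (2*k + 1)·f(k+1) − (k)·f(k) − (1) = 0.
d = -1 from the (1,1,0) case.
Negative degree bound (-1): no f exists, t_k not Gosper-summable.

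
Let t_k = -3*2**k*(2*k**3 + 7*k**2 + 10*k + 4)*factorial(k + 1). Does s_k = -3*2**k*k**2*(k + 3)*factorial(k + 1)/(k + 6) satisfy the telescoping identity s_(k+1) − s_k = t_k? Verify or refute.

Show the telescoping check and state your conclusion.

Invalid: residual 9*2**k*(2*k**4 + 19*k**3 + 51*k**2 + 64*k + 24)*factorial(k + 1)/((k + 6)*(k + 7)) ≠ 0.

s_(k+1) = -6*2**k*(k + 1)**2*(k + 4)*factorial(k + 2)/(k + 7)
s_(k+1) − s_k = -3*2**k*(2*k**5 + 27*k**4 + 128*k**3 + 275*k**2 + 280*k + 96)*factorial(k + 1)/((k + 6)*(k + 7))
(s_(k+1) − s_k) − t_k = 9*2**k*(2*k**4 + 19*k**3 + 51*k**2 + 64*k + 24)*factorial(k + 1)/((k + 6)*(k + 7))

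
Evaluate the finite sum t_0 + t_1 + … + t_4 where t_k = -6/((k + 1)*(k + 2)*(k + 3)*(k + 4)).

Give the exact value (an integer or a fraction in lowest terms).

Ratio r(k) = (k + 1)/(k + 5).
Normal form (A,B,C) = (k + 1, k + 5, 1).
f must satisfy (k + 1)·f(k+1) − (k + 4)·f(k) = 1.
Bound: deg f ≤ 3.
Solving with deg f ≤ 3: f(k) = k*(k**2 + 6*k + 11)/18.
Get s_k = R·t_k = k*(-k**2 - 6*k - 11)/(3*(k + 1)*(k + 2)*(k + 3)) with R(k) = B(k−1)f(k)/C(k) = k*(k + 4)*(k**2 + 6*k + 11)/18.
Check: Δs_k = -6/(k**4 + 10*k**3 + 35*k**2 + 50*k + 24). ✓
Sum = s_(5) − s_(0); s_(5) = -55/168, s_(0) = 0 ⇒ -55/168.

Σ = -55/168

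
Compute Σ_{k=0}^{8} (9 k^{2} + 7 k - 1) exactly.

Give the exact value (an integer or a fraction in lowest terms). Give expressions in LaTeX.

The ratio is (9*k**2 + 25*k + 15)/(9*k**2 + 7*k - 1).
Factor: A=1; B=1; C=k**2 + 7*k/9 - 1/9.
Set up (1)·f(k+1) − (1)·f(k) − (k**2 + 7*k/9 - 1/9) = 0.
deg f ≤ 3 (via 0,0,2).
Solve for f: f(k) = k*(3*k**2 - k - 3)/9 (degree 3 ≤ 3).
Get s_k = R·t_k = k*(3*k**2 - k - 3) with R(k) = B(k−1)f(k)/C(k) = k*(3*k**2 - k - 3)/(9*k**2 + 7*k - 1).
Check: Δs_k = 9*k**2 + 7*k - 1. ✓
Telescoping: Σ = s_(9) − s_(0) = 2079 − (0) = 2079.

Σ = 2079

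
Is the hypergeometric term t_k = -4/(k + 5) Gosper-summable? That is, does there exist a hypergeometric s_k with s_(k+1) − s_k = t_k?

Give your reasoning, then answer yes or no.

No. Not Gosper-summable.

t_(k+1)/t_k = (k + 5)/(k + 6).
Take A(k)=k + 5, B(k)=k + 6, C(k)=1.
f must satisfy (k + 5)·f(k+1) − (k + 5)·f(k) = 1.
deg f ≤ 0 (via 1,1,0).
Generic f = c0 gives residual -1; -1 = 0 cannot hold, so t_k is not Gosper-summable.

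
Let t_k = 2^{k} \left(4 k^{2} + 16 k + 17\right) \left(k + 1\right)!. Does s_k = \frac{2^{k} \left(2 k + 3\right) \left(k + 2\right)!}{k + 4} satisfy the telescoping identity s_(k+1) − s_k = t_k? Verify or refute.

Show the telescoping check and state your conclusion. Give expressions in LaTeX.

Invalid: residual - \frac{2^{k + 1} \left(4 k^{3} + 32 k^{2} + 79 k + 65\right) \left(k + 1\right)!}{\left(k + 4\right) \left(k + 5\right)} ≠ 0.

s_(k+1) = 2**(k + 1)*(2*k + 5)*factorial(k + 3)/(k + 5)
s_(k+1) − s_k = 2**k*(4*k**3 + 36*k**2 + 105*k + 105)*factorial(k + 2)/((k + 4)*(k + 5))
(s_(k+1) − s_k) − t_k = -2**(k + 1)*(4*k**3 + 32*k**2 + 79*k + 65)*factorial(k + 1)/((k + 4)*(k + 5))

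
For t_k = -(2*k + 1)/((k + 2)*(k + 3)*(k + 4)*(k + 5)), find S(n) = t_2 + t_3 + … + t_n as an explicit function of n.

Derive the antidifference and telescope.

Compute t_(k+1)/t_k: get (k + 2)*(2*k + 3)/((k + 6)*(2*k + 1)).
A = k + 2, B = k + 6, C = k + 1/2.
Key eq: (k + 2)·f(k+1) = (k + 5)·f(k) + (k + 1/2).
deg f ≤ 3 (via 1,1,1).
Solve for f: f(k) = k*(k**2 + 9*k + 2)/48 (degree 3 ≤ 3).
Get s_k = R·t_k = k*(-k**2 - 9*k - 2)/(24*(k + 2)*(k + 3)*(k + 4)) with R(k) = B(k−1)f(k)/C(k) = k*(k + 5)*(k**2 + 9*k + 2)/(24*(2*k + 1)).
s_(k+1) − s_k = (-2*k - 1)/(k**4 + 14*k**3 + 71*k**2 + 154*k + 120) = t_k.
Σ_(k=2)^n t_k = s_(n+1) − s_(2) = ((-n**3 - 12*n**2 - 23*n - 12)/(24*(n**3 + 12*n**2 + 47*n + 60))) − (-1/60), i.e. (-n**3 - 12*n**2 - 7*n + 20)/(40*(n**3 + 12*n**2 + 47*n + 60)).

S(n) = (-n**3 - 12*n**2 - 7*n + 20)/(40*(n**3 + 12*n**2 + 47*n + 60))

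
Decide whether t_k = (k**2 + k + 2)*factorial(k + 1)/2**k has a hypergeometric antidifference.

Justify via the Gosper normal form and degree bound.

Compute t_(k+1)/t_k: get (k + 2)*(k + (k + 1)**2 + 3)/(2*(k**2 + k + 2)).
Normal form (A,B,C) = (k/2 + 1, 1, k**2 + k + 2).
f must satisfy (k/2 + 1)·f(k+1) − (1)·f(k) = k**2 + k + 2.
deg f ≤ 1 (via 1,0,2).
A polynomial solution: f(k) = 2*k.
Then R = B(k−1)f/C = 2*k/(k**2 + k + 2), so s_k = R(k)·t_k = 2**(1 - k)*k*factorial(k + 1).
Verify: (k**2 + k + 2)*factorial(k + 1)/2**k matches t_k.

Yes. s_k = 2**(1 - k)*k*factorial(k + 1).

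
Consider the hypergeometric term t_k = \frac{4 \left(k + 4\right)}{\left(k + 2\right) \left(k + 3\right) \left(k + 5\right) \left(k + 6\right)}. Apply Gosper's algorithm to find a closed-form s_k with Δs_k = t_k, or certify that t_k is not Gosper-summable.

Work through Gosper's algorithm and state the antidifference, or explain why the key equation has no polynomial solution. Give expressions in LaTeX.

r(k) = (k + 2)*(k + 5)**2/((k + 4)**2*(k + 7)) after simplifying.
Gosper form: A/B · C(k+1)/C(k) with A=k + 2, B=k + 7, C=k**2 + 8*k + 16.
Solve (k + 2)·f(k+1) − (k + 6)·f(k) = k**2 + 8*k + 16.
Degrees (1,1,2) ⇒ d ≤ 4.
A polynomial solution: f(k) = k*(k + 3)*(k + 4)*(k + 7)/20.
Get s_k = R·t_k = k*(k + 7)/(5*(k**2 + 7*k + 10)) with R(k) = B(k−1)f(k)/C(k) = k*(k + 3)*(k + 6)*(k + 7)/(20*(k + 4)).
Verify: 4*(k + 4)/(k**4 + 16*k**3 + 91*k**2 + 216*k + 180) matches t_k.

s_k = \frac{k \left(k + 7\right)}{5 \left(k^{2} + 7 k + 10\right)}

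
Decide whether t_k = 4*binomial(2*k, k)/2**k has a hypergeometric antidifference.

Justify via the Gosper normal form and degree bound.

No — key equation has no polynomial f.

r(k) = (2*k + 1)/(k + 1) after simplifying.
Take A(k)=2*k + 1, B(k)=k + 1, C(k)=1.
Solve (2*k + 1)·f(k+1) − (k)·f(k) = 1.
deg f ≤ -1 (via 1,1,0).
Bound -1 < 0, so the key equation has no polynomial solution.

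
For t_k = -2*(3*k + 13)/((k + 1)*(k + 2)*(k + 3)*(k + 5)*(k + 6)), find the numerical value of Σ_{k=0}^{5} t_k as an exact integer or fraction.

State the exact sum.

Ratio r(k) = (k + 1)*(k + 5)*(3*k + 16)/((k + 4)*(k + 7)*(3*k + 13)).
A = k + 1, B = k + 7, C = k**2 + 25*k/3 + 52/3.
f must satisfy (k + 1)·f(k+1) − (k + 6)·f(k) = k**2 + 25*k/3 + 52/3.
d = 5 from the (1,1,2) case.
A polynomial solution: f(k) = k*(k + 3)*(k + 4)*(k**2 + 8*k + 17)/30.
Certificate R = B(k−1)f/C = k*(k + 3)*(k + 6)*(k**2 + 8*k + 17)/(10*(3*k + 13)) gives s_k = k*(-k**2 - 8*k - 17)/(5*(k**3 + 8*k**2 + 17*k + 10)).
s_(k+1) − s_k = 2*(-3*k - 13)/(k**5 + 17*k**4 + 107*k**3 + 307*k**2 + 396*k + 180) = t_k.
Sum = s_(6) − s_(0); s_(6) = -303/1540, s_(0) = 0 ⇒ -303/1540.

Σ = -303/1540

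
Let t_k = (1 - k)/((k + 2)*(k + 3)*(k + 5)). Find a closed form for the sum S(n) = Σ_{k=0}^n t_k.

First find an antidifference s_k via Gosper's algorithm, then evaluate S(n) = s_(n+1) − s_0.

Compute t_(k+1)/t_k: get k*(k + 2)*(k + 5)/((k - 1)*(k + 4)*(k + 6)).
Factor: A=k + 2; B=k + 6; C=k**2 + 3*k - 4.
Solve (k + 2)·f(k+1) − (k + 5)·f(k) = k**2 + 3*k - 4.
From deg A=1, deg B=1, deg C=2: d=3.
Coefficient equations give f(k) = k*(k**2 - 3*k - 22)/12.
R(k) = B(k−1)·f(k)/C(k) = k*(k + 5)*(k**2 - 3*k - 22)/(12*(k - 1)*(k + 4)); s_k = R·t_k = k*(-k**2 + 3*k + 22)/(12*(k**3 + 9*k**2 + 26*k + 24)).
s_(k+1) − s_k = (1 - k)/(k**3 + 10*k**2 + 31*k + 30) = t_k.
Evaluate: s_(n+1) = (-n**3 + 25*n + 24)/(12*(n**3 + 12*n**2 + 47*n + 60)); subtract s_(0) = 0 ⇒ S(n) = (-n**3 + 25*n + 24)/(12*(n**3 + 12*n**2 + 47*n + 60)).

S(n) = (-n**3 + 25*n + 24)/(12*(n**3 + 12*n**2 + 47*n + 60))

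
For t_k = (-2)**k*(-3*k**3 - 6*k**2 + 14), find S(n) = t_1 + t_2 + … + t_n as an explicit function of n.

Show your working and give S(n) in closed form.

t_(k+1)/t_k = 2*(-3*(k + 1)**3 - 6*(k + 1)**2 + 14)/(3*k**3 + 6*k**2 - 14).
So A=-2 and B=1, with C=k**3 + 2*k**2 - 14/3.
Need (-2)·f(k+1) − (1)·f(k) = k**3 + 2*k**2 - 14/3.
deg f ≤ 3 (via 0,0,3).
Solving with deg f ≤ 3: f(k) = -(k - 2)*(k**2 + 2*k + 2)/3.
Certificate R = B(k−1)f/C = -(k - 2)*(k**2 + 2*k + 2)/(3*k**3 + 6*k**2 - 14) gives s_k = (-2)**k*(k**3 - 2*k - 4).
Δs = (-2)**k*(-3*k**3 - 6*k**2 + 14), as required.
s_(n+1) = (-2)**(n + 1)*(n**3 + 3*n**2 + n - 5) and s_(1) = 10, so S(n) = -2*(-2)**n*n**3 - 6*(-2)**n*n**2 - 2*(-2)**n*n + 10*(-2)**n - 10.

S(n) = -2*(-2)**n*n**3 - 6*(-2)**n*n**2 - 2*(-2)**n*n + 10*(-2)**n - 10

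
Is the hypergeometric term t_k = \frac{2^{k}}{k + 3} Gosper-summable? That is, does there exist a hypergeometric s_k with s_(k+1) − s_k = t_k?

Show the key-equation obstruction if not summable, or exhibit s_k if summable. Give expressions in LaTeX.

No. Not Gosper-summable.

The ratio is 2*(k + 3)/(k + 4).
Take A(k)=2*k + 6, B(k)=k + 4, C(k)=1.
Solve (2*k + 6)·f(k+1) − (k + 3)·f(k) = 1.
Bound: deg f ≤ -1.
d = -1 < 0 ⇒ no nonzero polynomial f; not summable.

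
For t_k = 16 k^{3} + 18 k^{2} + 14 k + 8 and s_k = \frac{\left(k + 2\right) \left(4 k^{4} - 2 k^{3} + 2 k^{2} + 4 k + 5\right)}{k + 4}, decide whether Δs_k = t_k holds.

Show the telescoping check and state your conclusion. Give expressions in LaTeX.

Invalid: residual \frac{6 \left(- 4 k^{4} - 28 k^{3} - 28 k^{2} - 20 k - 9\right)}{k^{2} + 9 k + 20} ≠ 0.

s_(k+1) = (4*k**5 + 26*k**4 + 62*k**3 + 78*k**2 + 67*k + 39)/(k + 5)
s_(k+1) − s_k = 2*(8*k**5 + 69*k**4 + 164*k**3 + 163*k**2 + 116*k + 53)/(k**2 + 9*k + 20)
(s_(k+1) − s_k) − t_k = 6*(-4*k**4 - 28*k**3 - 28*k**2 - 20*k - 9)/(k**2 + 9*k + 20)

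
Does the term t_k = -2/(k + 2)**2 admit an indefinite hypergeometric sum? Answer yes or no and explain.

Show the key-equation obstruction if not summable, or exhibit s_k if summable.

t_(k+1)/t_k = (k + 2)**2/(k + 3)**2.
So A=k**2 + 4*k + 4 and B=k**2 + 6*k + 9, with C=1.
Key eq: (k**2 + 4*k + 4)·f(k+1) = (k**2 + 4*k + 4)·f(k) + (1).
d = 0 from the (2,2,0) case.
Put f(k) = c0: A·f(k+1) − B(k−1)·f(k) − C = -1; need -1 = 0 — inconsistent ⇒ no f, not summable.

No — the linear system for f has no solution.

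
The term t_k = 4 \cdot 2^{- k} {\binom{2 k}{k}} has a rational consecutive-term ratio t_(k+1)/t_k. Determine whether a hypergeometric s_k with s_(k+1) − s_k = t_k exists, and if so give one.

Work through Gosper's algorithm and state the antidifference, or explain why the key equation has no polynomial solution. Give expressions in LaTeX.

r(k) = (2*k + 1)/(k + 1) after simplifying.
A = 2*k + 1, B = k + 1, C = 1.
Set up (2*k + 1)·f(k+1) − (k)·f(k) − (1) = 0.
deg f ≤ -1 (via 1,1,0).
deg f ≤ -1 is impossible — no certificate.

none — t_k is not Gosper-summable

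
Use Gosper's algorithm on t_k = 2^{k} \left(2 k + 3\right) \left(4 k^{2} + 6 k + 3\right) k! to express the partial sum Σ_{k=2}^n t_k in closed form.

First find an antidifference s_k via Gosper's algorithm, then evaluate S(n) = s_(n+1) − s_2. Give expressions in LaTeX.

S(n) = 8 \cdot 2^{n} n^{3} n! + 28 \cdot 2^{n} n^{2} n! + 26 \cdot 2^{n} n n! + 6 \cdot 2^{n} n! - 136

t_(k+1)/t_k = 2*(8*k**4 + 56*k**3 + 144*k**2 + 161*k + 65)/(8*k**3 + 24*k**2 + 24*k + 9).
Normal form (A,B,C) = (2*k + 2, 1, k**3 + 3*k**2 + 3*k + 9/8).
Solve (2*k + 2)·f(k+1) − (1)·f(k) = k**3 + 3*k**2 + 3*k + 9/8.
Degrees (1,0,3) ⇒ d ≤ 2.
Solving with deg f ≤ 2: f(k) = (4*k**2 + 2*k - 3)/8.
Then R = B(k−1)f/C = (4*k**2 + 2*k - 3)/((2*k + 3)*(4*k**2 + 6*k + 3)), so s_k = R(k)·t_k = 2**k*(4*k**2 + 2*k - 3)*factorial(k).
Δs = 2**k*(2*k + 3)*(4*k**2 + 6*k + 3)*factorial(k), as required.
s_(n+1) = 2**(n + 1)*(4*n**2 + 10*n + 3)*factorial(n + 1) and s_(2) = 136, so S(n) = 8*2**n*n**3*factorial(n) + 28*2**n*n**2*factorial(n) + 26*2**n*n*factorial(n) + 6*2**n*factorial(n) - 136.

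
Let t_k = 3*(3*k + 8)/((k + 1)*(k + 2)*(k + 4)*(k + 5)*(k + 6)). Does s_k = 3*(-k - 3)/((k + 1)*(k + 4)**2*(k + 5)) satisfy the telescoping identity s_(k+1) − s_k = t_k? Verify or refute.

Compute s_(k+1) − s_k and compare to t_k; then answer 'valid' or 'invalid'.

s_(k+1) = 3*(-k - 4)/((k + 2)*(k + 5)**2*(k + 6))
s_(k+1) − s_k = 3*(3*k**3 + 31*k**2 + 104*k + 116)/(k**7 + 27*k**6 + 303*k**5 + 1821*k**4 + 6276*k**3 + 12252*k**2 + 12320*k + 4800)
(s_(k+1) − s_k) − t_k = 12*(-k**2 - 7*k - 11)/(k**7 + 27*k**6 + 303*k**5 + 1821*k**4 + 6276*k**3 + 12252*k**2 + 12320*k + 4800)

Invalid: residual 12*(-k**2 - 7*k - 11)/(k**7 + 27*k**6 + 303*k**5 + 1821*k**4 + 6276*k**3 + 12252*k**2 + 12320*k + 4800) ≠ 0.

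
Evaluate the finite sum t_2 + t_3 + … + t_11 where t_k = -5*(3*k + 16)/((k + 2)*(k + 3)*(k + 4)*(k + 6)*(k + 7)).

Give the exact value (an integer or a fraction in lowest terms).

Σ = -181/6048

Step 1: r(k) = (k + 2)*(k + 6)*(3*k + 19)/((k + 5)*(k + 8)*(3*k + 16)).
Factor: A=k + 2; B=k + 8; C=k**2 + 31*k/3 + 80/3.
Key eq: (k + 2)·f(k+1) = (k + 7)·f(k) + (k**2 + 31*k/3 + 80/3).
From deg A=1, deg B=1, deg C=2: d=5.
A polynomial solution: f(k) = k*(k + 4)*(k + 5)*(k**2 + 11*k + 36)/108.
Then R = B(k−1)f/C = k*(k + 4)*(k + 7)*(k**2 + 11*k + 36)/(36*(3*k + 16)), so s_k = R(k)·t_k = 5*k*(-k**2 - 11*k - 36)/(36*(k**3 + 11*k**2 + 36*k + 36)).
Δs = 5*(-3*k - 16)/(k**5 + 22*k**4 + 185*k**3 + 740*k**2 + 1404*k + 1008), as required.
Evaluate s at k=12 and k=2: -26/189 and -31/288; difference -181/6048.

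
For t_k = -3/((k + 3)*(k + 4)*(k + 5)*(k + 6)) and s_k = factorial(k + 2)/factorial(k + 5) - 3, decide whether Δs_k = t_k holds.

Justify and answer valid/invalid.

s_(k+1) = factorial(k + 3)/factorial(k + 6) - 3
s_(k+1) − s_k = -3/((k + 3)*(k + 4)*(k + 5)*(k + 6))
(s_(k+1) − s_k) − t_k = 0

valid; difference matches t_k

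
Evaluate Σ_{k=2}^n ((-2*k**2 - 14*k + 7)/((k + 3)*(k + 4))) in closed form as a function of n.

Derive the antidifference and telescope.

S(n) = (-10*n**2 + n + 9)/(5*(n + 4))

Ratio r(k) = (k + 3)*(14*k + 2*(k + 1)**2 + 7)/((k + 5)*(2*k**2 + 14*k - 7)).
Gosper form: A/B · C(k+1)/C(k) with A=k + 3, B=k + 5, C=k**2 + 7*k - 7/2.
Need (k + 3)·f(k+1) − (k + 4)·f(k) = k**2 + 7*k - 7/2.
From deg A=1, deg B=1, deg C=2: d=2.
A polynomial solution: f(k) = k*(6*k - 13)/6.
Certificate R = B(k−1)f/C = k*(k + 4)*(6*k - 13)/(3*(2*k**2 + 14*k - 7)) gives s_k = k*(13 - 6*k)/(3*(k + 3)).
s_(k+1) − s_k = (-2*k**2 - 14*k + 7)/(k**2 + 7*k + 12) = t_k.
s_(n+1) = (-6*n**2 + n + 7)/(3*(n + 4)) and s_(2) = 2/15, so S(n) = (-10*n**2 + n + 9)/(5*(n + 4)).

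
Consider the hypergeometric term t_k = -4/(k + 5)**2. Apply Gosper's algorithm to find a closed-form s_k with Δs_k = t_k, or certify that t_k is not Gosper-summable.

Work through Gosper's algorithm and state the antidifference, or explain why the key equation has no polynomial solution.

not Gosper-summable; s_k does not exist

Compute t_(k+1)/t_k: get (k + 5)**2/(k + 6)**2.
Factor: A=k**2 + 10*k + 25; B=k**2 + 12*k + 36; C=1.
Need (k**2 + 10*k + 25)·f(k+1) − (k**2 + 10*k + 25)·f(k) = 1.
From deg A=2, deg B=2, deg C=0: d=0.
Generic f = c0 gives residual -1; -1 = 0 cannot hold, so t_k is not Gosper-summable.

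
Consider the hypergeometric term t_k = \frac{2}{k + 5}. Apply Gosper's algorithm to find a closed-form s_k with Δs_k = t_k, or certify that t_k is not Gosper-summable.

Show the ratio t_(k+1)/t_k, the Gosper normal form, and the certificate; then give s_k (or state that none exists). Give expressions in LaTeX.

none (Gosper's algorithm certifies no s_k)

The ratio is (k + 5)/(k + 6).
Normal form (A,B,C) = (k + 5, k + 6, 1).
f must satisfy (k + 5)·f(k+1) − (k + 5)·f(k) = 1.
d = 0 from the (1,1,0) case.
Put f(k) = c0: A·f(k+1) − B(k−1)·f(k) − C = -1; need -1 = 0 — inconsistent ⇒ no f, not summable.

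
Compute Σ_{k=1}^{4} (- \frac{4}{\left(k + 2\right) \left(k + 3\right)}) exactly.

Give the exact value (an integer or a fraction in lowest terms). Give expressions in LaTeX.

r(k) = (k + 2)/(k + 4) after simplifying.
Gosper form: A/B · C(k+1)/C(k) with A=k + 2, B=k + 4, C=1.
Need (k + 2)·f(k+1) − (k + 3)·f(k) = 1.
deg f ≤ 1 (via 1,1,0).
A polynomial solution: f(k) = k/2.
R(k) = B(k−1)·f(k)/C(k) = k*(k + 3)/2; s_k = R·t_k = -2*k/(k + 2).
s_(k+1) − s_k = -4/(k**2 + 5*k + 6) = t_k.
Σ_(k=1)^(4) t_k = s_(5) − s_(1) = -10/7 − (-2/3) = -16/21.

Σ = -16/21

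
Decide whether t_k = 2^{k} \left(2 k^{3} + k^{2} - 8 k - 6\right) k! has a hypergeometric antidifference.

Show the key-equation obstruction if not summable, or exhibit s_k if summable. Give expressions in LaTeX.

r(k) = 2*(2*k**4 + 9*k**3 + 7*k**2 - 11*k - 11)/(2*k**3 + k**2 - 8*k - 6) after simplifying.
Take A(k)=2*k + 2, B(k)=1, C(k)=k**3 + k**2/2 - 4*k - 3.
f must satisfy (2*k + 2)·f(k+1) − (1)·f(k) = k**3 + k**2/2 - 4*k - 3.
From deg A=1, deg B=0, deg C=3: d=2.
Solve for f: f(k) = (k**2 - 2*k - 4)/2 (degree 2 ≤ 2).
Then R = B(k−1)f/C = (k**2 - 2*k - 4)/(2*k**3 + k**2 - 8*k - 6), so s_k = R(k)·t_k = 2**k*(k**2 - 2*k - 4)*factorial(k).
Check: Δs_k = 2**k*(2*k**3 + k**2 - 8*k - 6)*factorial(k). ✓

Yes. s_k = 2^{k} \left(k^{2} - 2 k - 4\right) k!.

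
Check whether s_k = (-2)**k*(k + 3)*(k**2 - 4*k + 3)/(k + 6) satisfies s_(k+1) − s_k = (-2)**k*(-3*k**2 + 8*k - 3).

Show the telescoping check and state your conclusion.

Invalid: residual (-2)**k*(9*k**3 + 33*k**2 - 147*k + 63)/(k**2 + 13*k + 42) ≠ 0.

s_(k+1) = 2*(-2)**k*k*(-k**2 - 2*k + 8)/(k + 7)
s_(k+1) − s_k = (-2)**k*(-3*k**4 - 22*k**3 + 8*k**2 + 150*k - 63)/(k**2 + 13*k + 42)
(s_(k+1) − s_k) − t_k = (-2)**k*(9*k**3 + 33*k**2 - 147*k + 63)/(k**2 + 13*k + 42)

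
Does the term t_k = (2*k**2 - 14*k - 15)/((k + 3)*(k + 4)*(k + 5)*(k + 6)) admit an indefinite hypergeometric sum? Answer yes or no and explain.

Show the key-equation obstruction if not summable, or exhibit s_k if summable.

Ratio r(k) = (2*k**3 - 4*k**2 - 57*k - 81)/(2*k**3 - 113*k - 105).
Normal form (A,B,C) = (k + 3, k + 7, k**2 - 7*k - 15/2).
f must satisfy (k + 3)·f(k+1) − (k + 6)·f(k) = k**2 - 7*k - 15/2.
Bound: deg f ≤ 3.
Solving with deg f ≤ 3: f(k) = -k*(k**2 + 52*k + 47)/40.
R(k) = B(k−1)·f(k)/C(k) = -k*(k + 6)*(k**2 + 52*k + 47)/(20*(2*k**2 - 14*k - 15)); s_k = R·t_k = k*(-k**2 - 52*k - 47)/(20*(k + 3)*(k + 4)*(k + 5)).
Verify: (2*k**2 - 14*k - 15)/(k**4 + 18*k**3 + 119*k**2 + 342*k + 360) matches t_k.

Yes. s_k = k*(-k**2 - 52*k - 47)/(20*(k + 3)*(k + 4)*(k + 5)).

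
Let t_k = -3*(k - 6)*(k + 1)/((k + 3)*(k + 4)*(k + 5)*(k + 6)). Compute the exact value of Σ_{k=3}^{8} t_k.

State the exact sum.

Σ = 3/182

Step 1: r(k) = (k - 5)*(k + 2)*(k + 3)/((k - 6)*(k + 1)*(k + 7)).
So A=k + 3 and B=k + 7, with C=k**2 - 5*k - 6.
f must satisfy (k + 3)·f(k+1) − (k + 6)·f(k) = k**2 - 5*k - 6.
deg f ≤ 3 (via 1,1,2).
Coefficient equations give f(k) = -k*(k + 1).
R(k) = B(k−1)·f(k)/C(k) = -k*(k + 6)/(k - 6); s_k = R·t_k = 3*k*(k + 1)/(k**3 + 12*k**2 + 47*k + 60).
Verify: 3*(-k**2 + 5*k + 6)/(k**4 + 18*k**3 + 119*k**2 + 342*k + 360) matches t_k.
Sum = s_(9) − s_(3); s_(9) = 45/364, s_(3) = 3/28 ⇒ 3/182.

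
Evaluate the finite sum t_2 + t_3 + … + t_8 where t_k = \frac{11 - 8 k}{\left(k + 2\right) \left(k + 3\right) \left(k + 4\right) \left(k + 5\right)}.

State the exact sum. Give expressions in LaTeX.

r(k) = (k + 2)*(8*k - 3)/((k + 6)*(8*k - 11)) after simplifying.
Take A(k)=k + 2, B(k)=k + 6, C(k)=k - 11/8.
Solve (k + 2)·f(k+1) − (k + 5)·f(k) = k - 11/8.
deg f ≤ 3 (via 1,1,1).
Match coefficients ⇒ f(k) = -k*(k**2 + 9*k + 122)/192.
Get s_k = R·t_k = k*(k**2 + 9*k + 122)/(24*(k + 2)*(k + 3)*(k + 4)) with R(k) = B(k−1)f(k)/C(k) = -k*(k + 5)*(k**2 + 9*k + 122)/(24*(8*k - 11)).
Check: Δs_k = (11 - 8*k)/(k**4 + 14*k**3 + 71*k**2 + 154*k + 120). ✓
Telescoping: Σ = s_(9) − s_(2) = 71/1144 − (1/10) = -217/5720.

Σ = -217/5720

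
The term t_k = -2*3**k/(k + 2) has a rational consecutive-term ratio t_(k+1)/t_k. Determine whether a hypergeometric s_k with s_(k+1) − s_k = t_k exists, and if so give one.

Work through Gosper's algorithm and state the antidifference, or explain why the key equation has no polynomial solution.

none (Gosper's algorithm certifies no s_k)

Step 1: r(k) = 3*(k + 2)/(k + 3).
Normal form (A,B,C) = (3*k + 6, k + 3, 1).
Need (3*k + 6)·f(k+1) − (k + 2)·f(k) = 1.
Bound: deg f ≤ -1.
d = -1 < 0 ⇒ no nonzero polynomial f; not summable.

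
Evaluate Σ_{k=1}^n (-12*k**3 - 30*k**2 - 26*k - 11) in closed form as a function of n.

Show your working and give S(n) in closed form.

Compute t_(k+1)/t_k: get (12*k**3 + 66*k**2 + 122*k + 79)/(12*k**3 + 30*k**2 + 26*k + 11).
A = 1, B = 1, C = k**3 + 5*k**2/2 + 13*k/6 + 11/12.
Need (1)·f(k+1) − (1)·f(k) = k**3 + 5*k**2/2 + 13*k/6 + 11/12.
Bound: deg f ≤ 4.
Match coefficients ⇒ f(k) = k*(3*k**3 + 4*k**2 + k + 3)/12.
So s_k = (B(k−1)f/C)·t_k = (k*(3*k**3 + 4*k**2 + k + 3)/(12*k**3 + 30*k**2 + 26*k + 11))·t_k = k*(-3*k**3 - 4*k**2 - k - 3).
Check: Δs_k = -12*k**3 - 30*k**2 - 26*k - 11. ✓
Evaluate: s_(n+1) = -3*n**4 - 16*n**3 - 31*n**2 - 29*n - 11; subtract s_(1) = -11 ⇒ S(n) = n*(-3*n**3 - 16*n**2 - 31*n - 29).

S(n) = n*(-3*n**3 - 16*n**2 - 31*n - 29)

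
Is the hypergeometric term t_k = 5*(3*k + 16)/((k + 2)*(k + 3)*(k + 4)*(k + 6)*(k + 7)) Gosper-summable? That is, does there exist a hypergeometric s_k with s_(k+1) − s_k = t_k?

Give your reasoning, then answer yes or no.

Yes. s_k = 5*k*(k**2 + 11*k + 36)/(36*(k**3 + 11*k**2 + 36*k + 36)).

Ratio r(k) = (k + 2)*(k + 6)*(3*k + 19)/((k + 5)*(k + 8)*(3*k + 16)).
Gosper form: A/B · C(k+1)/C(k) with A=k + 2, B=k + 8, C=k**2 + 31*k/3 + 80/3.
Key eq: (k + 2)·f(k+1) = (k + 7)·f(k) + (k**2 + 31*k/3 + 80/3).
deg f ≤ 5 (via 1,1,2).
Coefficient equations give f(k) = k*(k + 4)*(k + 5)*(k**2 + 11*k + 36)/108.
Then R = B(k−1)f/C = k*(k + 4)*(k + 7)*(k**2 + 11*k + 36)/(36*(3*k + 16)), so s_k = R(k)·t_k = 5*k*(k**2 + 11*k + 36)/(36*(k**3 + 11*k**2 + 36*k + 36)).
s_(k+1) − s_k = 5*(3*k + 16)/(k**5 + 22*k**4 + 185*k**3 + 740*k**2 + 1404*k + 1008) = t_k.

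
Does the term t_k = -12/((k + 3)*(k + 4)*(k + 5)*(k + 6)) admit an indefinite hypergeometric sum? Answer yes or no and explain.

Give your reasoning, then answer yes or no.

Yes. s_k = k*(-k**2 - 12*k - 47)/(15*(k + 3)*(k + 4)*(k + 5)).

Step 1: r(k) = (k + 3)/(k + 7).
Take A(k)=k + 3, B(k)=k + 7, C(k)=1.
Need (k + 3)·f(k+1) − (k + 6)·f(k) = 1.
Degrees (1,1,0) ⇒ d ≤ 3.
Coefficient equations give f(k) = k*(k**2 + 12*k + 47)/180.
Certificate R = B(k−1)f/C = k*(k + 6)*(k**2 + 12*k + 47)/180 gives s_k = k*(-k**2 - 12*k - 47)/(15*(k + 3)*(k + 4)*(k + 5)).
s_(k+1) − s_k = -12/(k**4 + 18*k**3 + 119*k**2 + 342*k + 360) = t_k.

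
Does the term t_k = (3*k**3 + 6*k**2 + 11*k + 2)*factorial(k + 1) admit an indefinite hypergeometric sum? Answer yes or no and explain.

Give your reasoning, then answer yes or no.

Yes. s_k = (3*k**2 - 3*k + 2)*factorial(k + 1).

r(k) = (3*k**4 + 21*k**3 + 62*k**2 + 86*k + 44)/(3*k**3 + 6*k**2 + 11*k + 2) after simplifying.
Factor: A=k + 2; B=1; C=k**3 + 2*k**2 + 11*k/3 + 2/3.
Need (k + 2)·f(k+1) − (1)·f(k) = k**3 + 2*k**2 + 11*k/3 + 2/3.
Bound: deg f ≤ 2.
Solving with deg f ≤ 2: f(k) = (3*k**2 - 3*k + 2)/3.
So s_k = (B(k−1)f/C)·t_k = ((3*k**2 - 3*k + 2)/(3*k**3 + 6*k**2 + 11*k + 2))·t_k = (3*k**2 - 3*k + 2)*factorial(k + 1).
Verify: (3*k**3 + 6*k**2 + 11*k + 2)*factorial(k + 1) matches t_k.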